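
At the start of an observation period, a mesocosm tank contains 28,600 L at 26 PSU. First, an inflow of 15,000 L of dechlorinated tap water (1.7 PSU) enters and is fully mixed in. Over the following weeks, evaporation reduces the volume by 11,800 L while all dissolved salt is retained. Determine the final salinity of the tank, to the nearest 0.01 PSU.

After mixing: salt = 28,600×26 + 15,000×1.7 = 769,100; volume = 43,600 L
After evaporation: salt unchanged = 769,100; volume = 43,600 − 11,800 = 31,800 L
S = 769,100 / 31,800 = 24.1855 PSU

24.19 PSU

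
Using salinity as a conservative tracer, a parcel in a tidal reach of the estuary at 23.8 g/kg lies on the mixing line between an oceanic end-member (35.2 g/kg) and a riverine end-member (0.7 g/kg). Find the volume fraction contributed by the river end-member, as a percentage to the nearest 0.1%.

Let f be the freshwater fraction. Salt balance per unit volume:
f×0.7 + (1−f)×35.2 = 23.8
f = (35.2 − 23.8) / (35.2 − 0.7) = 11.4/34.5 = 0.3304

33.0%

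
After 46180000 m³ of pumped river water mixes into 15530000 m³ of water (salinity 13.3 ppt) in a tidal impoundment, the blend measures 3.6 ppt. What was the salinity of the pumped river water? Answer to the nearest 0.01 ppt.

0.34 ppt

Salt balance: 15,530,000×13.3 + 46,180,000×S = 61,710,000×3.6
206,549,000 + 46,180,000·S = 222,156,000
S = (222,156,000 − 206,549,000) / 46,180,000 = 0.338 ppt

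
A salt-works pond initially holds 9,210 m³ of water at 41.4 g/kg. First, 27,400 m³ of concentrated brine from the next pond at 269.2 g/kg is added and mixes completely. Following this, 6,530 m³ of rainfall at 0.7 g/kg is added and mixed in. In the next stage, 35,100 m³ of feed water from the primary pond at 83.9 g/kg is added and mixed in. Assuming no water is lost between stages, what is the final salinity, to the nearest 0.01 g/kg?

136.85 g/kg

Salt balance:
Initial salt = 9,210×41.4 = 381,294
After stage 1: salt = 381,294 + 27,400×269.2 = 7,757,374; volume = 36,610 m³; S = 211.892 g/kg
After stage 2: salt = 7,757,374 + 6,530×0.7 = 7,761,945; volume = 43,140 m³; S = 179.925 g/kg
After stage 3: salt = 7,761,945 + 35,100×83.9 = 10,706,835; volume = 78,240 m³
S = 10,706,835 / 78,240 = 136.8461 g/kg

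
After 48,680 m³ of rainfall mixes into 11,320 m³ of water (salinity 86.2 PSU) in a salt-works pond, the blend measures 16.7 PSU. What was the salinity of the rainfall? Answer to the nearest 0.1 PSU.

0.5 PSU

Salt balance: 11,320×86.2 + 48,680×S = 60,000×16.7
975,784 + 48,680·S = 1,002,000
S = (1,002,000 − 975,784) / 48,680 = 0.5385 PSU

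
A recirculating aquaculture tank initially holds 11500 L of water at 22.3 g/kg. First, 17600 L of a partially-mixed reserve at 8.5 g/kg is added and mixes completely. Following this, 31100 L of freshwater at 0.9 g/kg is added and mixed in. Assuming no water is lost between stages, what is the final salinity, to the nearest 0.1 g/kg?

7.2 g/kg

Salt balance:
Initial salt = 11,500×22.3 = 256,450
After stage 1: salt = 256,450 + 17,600×8.5 = 406,050; volume = 29,100 L; S = 13.954 g/kg
After stage 2: salt = 406,050 + 31,100×0.9 = 434,040; volume = 60,200 L
S = 434,040 / 60,200 = 7.21 g/kg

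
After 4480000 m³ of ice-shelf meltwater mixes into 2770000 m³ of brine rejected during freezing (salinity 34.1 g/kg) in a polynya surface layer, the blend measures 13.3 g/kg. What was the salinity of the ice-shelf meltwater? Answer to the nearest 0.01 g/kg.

0.44 g/kg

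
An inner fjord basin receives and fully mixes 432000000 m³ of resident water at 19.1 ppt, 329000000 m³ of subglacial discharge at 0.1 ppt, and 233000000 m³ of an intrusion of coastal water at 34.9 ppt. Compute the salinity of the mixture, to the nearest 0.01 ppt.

Weighted by volume,
salt = 432,000,000×19.1 + 329,000,000×0.1 + 233,000,000×34.9 = 8,251,200,000 + 32,900,000 + 8,131,700,000 = 16,415,800,000
volume = 432,000,000 + 329,000,000 + 233,000,000 = 994,000,000 m³
S = 16,415,800,000 / 994,000,000 = 16.5149 ppt

16.51 ppt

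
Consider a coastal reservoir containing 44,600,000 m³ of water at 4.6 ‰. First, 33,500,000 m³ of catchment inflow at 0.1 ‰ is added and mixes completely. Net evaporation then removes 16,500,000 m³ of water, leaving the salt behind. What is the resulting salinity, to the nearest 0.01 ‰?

3.38 ‰

After mixing: salt = 44,600,000×4.6 + 33,500,000×0.1 = 208,510,000; volume = 78,100,000 m³
After evaporation: salt unchanged = 208,510,000; volume = 78,100,000 − 16,500,000 = 61,600,000 m³
S = 208,510,000 / 61,600,000 = 3.3849 ‰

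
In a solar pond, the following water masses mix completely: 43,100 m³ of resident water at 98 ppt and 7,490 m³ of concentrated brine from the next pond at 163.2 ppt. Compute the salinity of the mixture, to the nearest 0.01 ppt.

107.65 ppt

Salt balance:
salt = 43,100×98 + 7,490×163.2 = 4,223,800 + 1,222,368 = 5,446,168
volume = 43,100 + 7,490 = 50,590 m³
S = 5,446,168 / 50,590 = 107.6531 ppt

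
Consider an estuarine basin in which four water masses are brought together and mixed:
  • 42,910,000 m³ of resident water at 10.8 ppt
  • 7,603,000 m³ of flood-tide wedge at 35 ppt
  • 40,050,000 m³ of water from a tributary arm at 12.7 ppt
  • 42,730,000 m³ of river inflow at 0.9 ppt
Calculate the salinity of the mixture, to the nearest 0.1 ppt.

Conserving salt mass:
salt = 42,910,000×10.8 + 7,603,000×35 + 40,050,000×12.7 + 42,730,000×0.9 = 463,428,000 + 266,105,000 + 508,635,000 + 38,457,000 = 1,276,625,000
volume = 42,910,000 + 7,603,000 + 40,050,000 + 42,730,000 = 133,293,000 m³
S = 1,276,625,000 / 133,293,000 = 9.578 ppt

9.6 ppt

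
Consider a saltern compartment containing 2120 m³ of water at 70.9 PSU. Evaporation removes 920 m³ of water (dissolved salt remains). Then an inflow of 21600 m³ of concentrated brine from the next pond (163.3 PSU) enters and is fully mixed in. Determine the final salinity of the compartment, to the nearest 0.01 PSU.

After evaporation: salt = 2,120×70.9 = 150,308; volume = 2,120 − 920 = 1,200 m³
After mixing: salt = 150,308 + 21,600×163.3 = 3,677,588; volume = 1,200 + 21,600 = 22,800 m³
S = 3,677,588 / 22,800 = 161.2977 PSU

161.30 PSU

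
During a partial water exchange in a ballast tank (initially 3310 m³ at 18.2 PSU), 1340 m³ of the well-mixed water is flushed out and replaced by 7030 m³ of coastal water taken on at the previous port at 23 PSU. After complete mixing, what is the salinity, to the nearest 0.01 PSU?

Remaining after removal: 1,970 m³ at 18.2 PSU (salt = 35,854)
After addition: salt = 35,854 + 7,030×23 = 197,544; volume = 9,000 m³
S = 197,544 / 9,000 = 21.9493 PSU

21.95 PSU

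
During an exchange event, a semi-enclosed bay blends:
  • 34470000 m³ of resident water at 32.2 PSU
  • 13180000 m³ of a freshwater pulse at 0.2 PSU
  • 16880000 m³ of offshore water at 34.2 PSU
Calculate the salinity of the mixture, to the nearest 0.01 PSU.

Weighted by volume,
salt = 34,470,000×32.2 + 13,180,000×0.2 + 16,880,000×34.2 = 1,109,934,000 + 2,636,000 + 577,296,000 = 1,689,866,000
volume = 34,470,000 + 13,180,000 + 16,880,000 = 64,530,000 m³
S = 1,689,866,000 / 64,530,000 = 26.1873 PSU

26.19 PSU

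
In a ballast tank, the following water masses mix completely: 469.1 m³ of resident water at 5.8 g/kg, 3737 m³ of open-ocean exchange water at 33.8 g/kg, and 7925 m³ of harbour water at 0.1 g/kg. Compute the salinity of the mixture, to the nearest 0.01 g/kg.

10.70 g/kg

By conservation of dissolved salt,
salt = 469.1×5.8 + 3,737×33.8 + 7,925×0.1 = 2,720.78 + 126,310.6 + 792.5 = 129,823.88
volume = 469.1 + 3,737 + 7,925 = 12,131.1 m³
S = 129,823.88 / 12,131.1 = 10.7017 g/kg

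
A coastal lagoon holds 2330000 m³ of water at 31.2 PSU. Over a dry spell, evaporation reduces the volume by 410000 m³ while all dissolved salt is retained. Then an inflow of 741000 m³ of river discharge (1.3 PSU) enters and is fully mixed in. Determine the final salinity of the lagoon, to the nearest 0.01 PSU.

After evaporation: salt = 2,330,000×31.2 = 72,696,000; volume = 2,330,000 − 410,000 = 1,920,000 m³
After mixing: salt = 72,696,000 + 741,000×1.3 = 73,659,300; volume = 1,920,000 + 741,000 = 2,661,000 m³
S = 73,659,300 / 2,661,000 = 27.6811 PSU

27.68 PSU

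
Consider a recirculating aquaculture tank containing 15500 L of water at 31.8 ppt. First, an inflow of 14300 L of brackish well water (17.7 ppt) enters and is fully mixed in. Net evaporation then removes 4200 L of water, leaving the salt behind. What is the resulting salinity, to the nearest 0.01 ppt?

After mixing: salt = 15,500×31.8 + 14,300×17.7 = 746,010; volume = 29,800 L
After evaporation: salt unchanged = 746,010; volume = 29,800 − 4,200 = 25,600 L
S = 746,010 / 25,600 = 29.141 ppt

29.14 ppt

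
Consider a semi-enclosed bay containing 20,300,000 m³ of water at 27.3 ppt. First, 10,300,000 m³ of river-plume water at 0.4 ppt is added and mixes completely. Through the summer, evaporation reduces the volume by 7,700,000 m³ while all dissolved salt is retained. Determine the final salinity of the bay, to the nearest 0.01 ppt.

After mixing: salt = 20,300,000×27.3 + 10,300,000×0.4 = 558,310,000; volume = 30,600,000 m³
After evaporation: salt unchanged = 558,310,000; volume = 30,600,000 − 7,700,000 = 22,900,000 m³
S = 558,310,000 / 22,900,000 = 24.3803 ppt

24.38 ppt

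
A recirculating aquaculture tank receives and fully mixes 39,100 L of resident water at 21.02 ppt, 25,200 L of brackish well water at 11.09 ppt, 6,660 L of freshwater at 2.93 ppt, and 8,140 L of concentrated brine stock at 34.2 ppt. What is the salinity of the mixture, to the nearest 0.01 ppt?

17.69 ppt

By conservation of dissolved salt,
salt = 39,100×21.02 + 25,200×11.09 + 6,660×2.93 + 8,140×34.2 = 821,882 + 279,468 + 19,513.8 + 278,388 = 1,399,251.8
volume = 39,100 + 25,200 + 6,660 + 8,140 = 79,100 L
S = 1,399,251.8 / 79,100 = 17.6897 ppt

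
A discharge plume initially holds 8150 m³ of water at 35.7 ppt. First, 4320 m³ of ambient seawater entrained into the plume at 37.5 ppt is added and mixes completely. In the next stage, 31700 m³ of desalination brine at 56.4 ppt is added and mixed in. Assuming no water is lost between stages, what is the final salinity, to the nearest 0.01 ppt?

50.73 ppt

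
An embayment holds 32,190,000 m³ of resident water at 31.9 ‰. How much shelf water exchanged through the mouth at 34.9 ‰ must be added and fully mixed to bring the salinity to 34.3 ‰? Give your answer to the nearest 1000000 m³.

129000000 m³

Salt balance: 32,190,000×31.9 + V×34.9 = (32,190,000+V)×34.3
1,026,861,000 + 34.9V = 1,104,117,000 + 34.3V
77,256,000 = 0.6V
V = 128,760,000 m³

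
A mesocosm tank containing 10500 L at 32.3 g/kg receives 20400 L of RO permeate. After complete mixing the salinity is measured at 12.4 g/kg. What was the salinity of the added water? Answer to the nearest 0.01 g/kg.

2.16 g/kg

Salt balance: 10,500×32.3 + 20,400×S = 30,900×12.4
339,150 + 20,400·S = 383,160
S = (383,160 − 339,150) / 20,400 = 2.1574 g/kg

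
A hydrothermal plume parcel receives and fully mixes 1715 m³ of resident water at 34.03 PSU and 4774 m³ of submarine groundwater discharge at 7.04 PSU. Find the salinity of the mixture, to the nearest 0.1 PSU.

Mass of salt is conserved:
salt = 1,715×34.03 + 4,774×7.04 = 58,361.45 + 33,608.96 = 91,970.41
volume = 1,715 + 4,774 = 6,489 m³
S = 91,970.41 / 6,489 = 14.173 PSU

14.2 PSU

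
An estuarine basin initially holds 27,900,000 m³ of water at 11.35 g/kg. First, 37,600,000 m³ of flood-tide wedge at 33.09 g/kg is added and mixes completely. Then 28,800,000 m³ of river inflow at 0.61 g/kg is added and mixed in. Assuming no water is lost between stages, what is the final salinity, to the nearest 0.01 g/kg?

16.74 g/kg

Salt balance:
Initial salt = 27,900,000×11.35 = 316,665,000
After stage 1: salt = 316,665,000 + 37,600,000×33.09 = 1,560,849,000; volume = 65,500,000 m³; S = 23.83 g/kg
After stage 2: salt = 1,560,849,000 + 28,800,000×0.61 = 1,578,417,000; volume = 94,300,000 m³
S = 1,578,417,000 / 94,300,000 = 16.7383 g/kg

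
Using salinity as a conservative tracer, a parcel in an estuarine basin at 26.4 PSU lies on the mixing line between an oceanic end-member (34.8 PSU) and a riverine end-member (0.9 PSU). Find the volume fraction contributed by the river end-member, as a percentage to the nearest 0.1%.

Let f be the freshwater fraction. Salt balance per unit volume:
f×0.9 + (1−f)×34.8 = 26.4
f = (34.8 − 26.4) / (34.8 − 0.9) = 8.4/33.9 = 0.2478

24.8%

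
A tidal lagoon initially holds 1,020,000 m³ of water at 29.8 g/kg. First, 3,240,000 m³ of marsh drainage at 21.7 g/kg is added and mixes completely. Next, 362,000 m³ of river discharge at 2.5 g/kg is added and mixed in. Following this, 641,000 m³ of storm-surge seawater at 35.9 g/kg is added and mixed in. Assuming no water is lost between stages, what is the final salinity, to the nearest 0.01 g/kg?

23.68 g/kg

Conserving salt mass:
Initial salt = 1,020,000×29.8 = 30,396,000
After stage 1: salt = 30,396,000 + 3,240,000×21.7 = 100,704,000; volume = 4,260,000 m³; S = 23.639 g/kg
After stage 2: salt = 100,704,000 + 362,000×2.5 = 101,609,000; volume = 4,622,000 m³; S = 21.984 g/kg
After stage 3: salt = 101,609,000 + 641,000×35.9 = 124,620,900; volume = 5,263,000 m³
S = 124,620,900 / 5,263,000 = 23.6787 g/kg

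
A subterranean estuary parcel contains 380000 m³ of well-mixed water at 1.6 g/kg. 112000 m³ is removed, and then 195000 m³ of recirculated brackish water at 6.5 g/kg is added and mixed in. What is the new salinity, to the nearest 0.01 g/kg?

3.66 g/kg

Remaining after removal: 268,000 m³ at 1.6 g/kg (salt = 428,800)
After addition: salt = 428,800 + 195,000×6.5 = 1,696,300; volume = 463,000 m³
S = 1,696,300 / 463,000 = 3.6637 g/kg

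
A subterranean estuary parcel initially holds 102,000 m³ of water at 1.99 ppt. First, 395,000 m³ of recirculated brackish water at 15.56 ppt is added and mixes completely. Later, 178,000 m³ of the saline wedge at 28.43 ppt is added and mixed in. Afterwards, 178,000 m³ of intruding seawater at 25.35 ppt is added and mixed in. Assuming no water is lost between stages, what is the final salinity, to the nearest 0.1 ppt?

18.7 ppt

Mass of salt is conserved:
Initial salt = 102,000×1.99 = 202,980
After stage 1: salt = 202,980 + 395,000×15.56 = 6,349,180; volume = 497,000 m³; S = 12.775 ppt
After stage 2: salt = 6,349,180 + 178,000×28.43 = 11,409,720; volume = 675,000 m³; S = 16.903 ppt
After stage 3: salt = 11,409,720 + 178,000×25.35 = 15,922,020; volume = 853,000 m³
S = 15,922,020 / 853,000 = 18.6659 ppt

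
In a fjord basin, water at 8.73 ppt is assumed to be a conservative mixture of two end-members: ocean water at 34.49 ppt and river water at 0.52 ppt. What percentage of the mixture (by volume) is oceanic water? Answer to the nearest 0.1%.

24.2%

Let g be the oceanic fraction. Salt balance per unit volume:
g×34.49 + (1−g)×0.52 = 8.73
g = (8.73 − 0.52) / (34.49 − 0.52) = 8.21/33.97 = 0.2417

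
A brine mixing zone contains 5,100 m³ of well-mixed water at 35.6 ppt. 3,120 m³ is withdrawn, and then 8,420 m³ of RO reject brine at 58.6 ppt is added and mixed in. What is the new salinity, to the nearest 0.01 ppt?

Remaining after removal: 1,980 m³ at 35.6 ppt (salt = 70,488)
After addition: salt = 70,488 + 8,420×58.6 = 563,900; volume = 10,400 m³
S = 563,900 / 10,400 = 54.2212 ppt

54.22 ppt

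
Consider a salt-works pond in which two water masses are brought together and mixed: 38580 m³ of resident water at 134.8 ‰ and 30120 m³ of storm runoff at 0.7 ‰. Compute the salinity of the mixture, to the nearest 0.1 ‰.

76.0 ‰

Mass of salt is conserved:
salt = 38,580×134.8 + 30,120×0.7 = 5,200,584 + 21,084 = 5,221,668
volume = 38,580 + 30,120 = 68,700 m³
S = 5,221,668 / 68,700 = 76.007 ‰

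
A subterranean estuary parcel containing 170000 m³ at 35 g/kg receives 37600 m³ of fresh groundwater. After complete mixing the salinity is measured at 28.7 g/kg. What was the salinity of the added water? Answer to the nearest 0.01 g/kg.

0.22 g/kg

Salt balance: 170,000×35 + 37,600×S = 207,600×28.7
5,950,000 + 37,600·S = 5,958,120
S = (5,958,120 − 5,950,000) / 37,600 = 0.216 g/kg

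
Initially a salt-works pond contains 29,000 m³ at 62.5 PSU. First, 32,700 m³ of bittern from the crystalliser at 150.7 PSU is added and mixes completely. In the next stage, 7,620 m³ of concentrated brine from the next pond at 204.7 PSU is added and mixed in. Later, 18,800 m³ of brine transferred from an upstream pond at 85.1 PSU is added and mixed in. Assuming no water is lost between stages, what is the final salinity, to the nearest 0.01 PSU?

112.35 PSU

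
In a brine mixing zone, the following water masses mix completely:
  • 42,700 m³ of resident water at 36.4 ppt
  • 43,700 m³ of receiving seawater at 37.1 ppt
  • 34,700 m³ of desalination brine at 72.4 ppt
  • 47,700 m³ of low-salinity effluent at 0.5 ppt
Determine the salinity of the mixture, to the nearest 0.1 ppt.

Mass of salt is conserved:
salt = 42,700×36.4 + 43,700×37.1 + 34,700×72.4 + 47,700×0.5 = 1,554,280 + 1,621,270 + 2,512,280 + 23,850 = 5,711,680
volume = 42,700 + 43,700 + 34,700 + 47,700 = 168,800 m³
S = 5,711,680 / 168,800 = 33.837 ppt

33.8 ppt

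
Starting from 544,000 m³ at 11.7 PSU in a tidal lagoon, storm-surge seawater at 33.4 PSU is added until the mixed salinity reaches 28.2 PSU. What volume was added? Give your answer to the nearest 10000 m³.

1730000 m³

Salt balance: 544,000×11.7 + V×33.4 = (544,000+V)×28.2
6,364,800 + 33.4V = 15,340,800 + 28.2V
8,976,000 = 5.2V
V = 1,726,153.85 m³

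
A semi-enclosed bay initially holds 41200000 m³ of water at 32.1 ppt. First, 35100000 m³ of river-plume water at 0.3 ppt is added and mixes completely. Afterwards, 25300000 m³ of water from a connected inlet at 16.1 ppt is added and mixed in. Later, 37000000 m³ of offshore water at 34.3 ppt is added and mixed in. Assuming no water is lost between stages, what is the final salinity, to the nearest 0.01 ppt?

21.71 ppt

Weighted by volume,
Initial salt = 41,200,000×32.1 = 1,322,520,000
After stage 1: salt = 1,322,520,000 + 35,100,000×0.3 = 1,333,050,000; volume = 76,300,000 m³; S = 17.471 ppt
After stage 2: salt = 1,333,050,000 + 25,300,000×16.1 = 1,740,380,000; volume = 101,600,000 m³; S = 17.13 ppt
After stage 3: salt = 1,740,380,000 + 37,000,000×34.3 = 3,009,480,000; volume = 138,600,000 m³
S = 3,009,480,000 / 138,600,000 = 21.7134 ppt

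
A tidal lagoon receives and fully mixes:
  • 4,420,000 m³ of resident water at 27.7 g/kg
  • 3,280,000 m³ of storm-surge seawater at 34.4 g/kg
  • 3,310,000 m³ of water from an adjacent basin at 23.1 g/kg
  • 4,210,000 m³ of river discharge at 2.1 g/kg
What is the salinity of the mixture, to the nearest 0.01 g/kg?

21.06 g/kg

Salt balance:
salt = 4,420,000×27.7 + 3,280,000×34.4 + 3,310,000×23.1 + 4,210,000×2.1 = 122,434,000 + 112,832,000 + 76,461,000 + 8,841,000 = 320,568,000
volume = 4,420,000 + 3,280,000 + 3,310,000 + 4,210,000 = 15,220,000 m³
S = 320,568,000 / 15,220,000 = 21.0623 g/kg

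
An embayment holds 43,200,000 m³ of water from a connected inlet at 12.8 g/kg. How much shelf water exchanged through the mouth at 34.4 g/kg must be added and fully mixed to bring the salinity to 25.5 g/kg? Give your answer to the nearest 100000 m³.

61600000 m³

Salt balance: 43,200,000×12.8 + V×34.4 = (43,200,000+V)×25.5
552,960,000 + 34.4V = 1,101,600,000 + 25.5V
548,640,000 = 8.9V
V = 61,644,943.82 m³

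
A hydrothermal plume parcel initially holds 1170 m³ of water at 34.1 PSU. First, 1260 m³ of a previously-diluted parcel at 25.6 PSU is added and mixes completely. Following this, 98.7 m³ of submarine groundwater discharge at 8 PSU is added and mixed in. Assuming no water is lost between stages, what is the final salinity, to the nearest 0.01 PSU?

28.85 PSU

Salt balance:
Initial salt = 1,170×34.1 = 39,897
After stage 1: salt = 39,897 + 1,260×25.6 = 72,153; volume = 2,430 m³; S = 29.693 PSU
After stage 2: salt = 72,153 + 98.7×8 = 72,942.6; volume = 2,528.7 m³
S = 72,942.6 / 2,528.7 = 28.8459 PSU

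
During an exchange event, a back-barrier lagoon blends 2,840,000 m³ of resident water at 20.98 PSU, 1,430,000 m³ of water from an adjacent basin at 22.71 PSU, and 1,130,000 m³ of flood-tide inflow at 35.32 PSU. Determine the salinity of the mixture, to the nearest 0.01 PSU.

Conserving salt mass:
salt = 2,840,000×20.98 + 1,430,000×22.71 + 1,130,000×35.32 = 59,583,200 + 32,475,300 + 39,911,600 = 131,970,100
volume = 2,840,000 + 1,430,000 + 1,130,000 = 5,400,000 m³
S = 131,970,100 / 5,400,000 = 24.4389 PSU

24.44 PSU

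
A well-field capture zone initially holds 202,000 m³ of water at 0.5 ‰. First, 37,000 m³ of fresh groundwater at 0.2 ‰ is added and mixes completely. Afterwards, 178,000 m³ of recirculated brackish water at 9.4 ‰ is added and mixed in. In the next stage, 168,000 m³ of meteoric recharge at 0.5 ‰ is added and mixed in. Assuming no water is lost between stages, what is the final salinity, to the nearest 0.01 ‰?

Weighted by volume,
Initial salt = 202,000×0.5 = 101,000
After stage 1: salt = 101,000 + 37,000×0.2 = 108,400; volume = 239,000 m³; S = 0.454 ‰
After stage 2: salt = 108,400 + 178,000×9.4 = 1,781,600; volume = 417,000 m³; S = 4.272 ‰
After stage 3: salt = 1,781,600 + 168,000×0.5 = 1,865,600; volume = 585,000 m³
S = 1,865,600 / 585,000 = 3.1891 ‰

3.19 ‰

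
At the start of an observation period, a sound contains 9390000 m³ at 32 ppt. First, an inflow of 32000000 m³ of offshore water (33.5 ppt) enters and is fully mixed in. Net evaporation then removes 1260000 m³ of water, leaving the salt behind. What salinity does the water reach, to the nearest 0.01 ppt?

After mixing: salt = 9,390,000×32 + 32,000,000×33.5 = 1,372,480,000; volume = 41,390,000 m³
After evaporation: salt unchanged = 1,372,480,000; volume = 41,390,000 − 1,260,000 = 40,130,000 m³
S = 1,372,480,000 / 40,130,000 = 34.2008 ppt

34.20 ppt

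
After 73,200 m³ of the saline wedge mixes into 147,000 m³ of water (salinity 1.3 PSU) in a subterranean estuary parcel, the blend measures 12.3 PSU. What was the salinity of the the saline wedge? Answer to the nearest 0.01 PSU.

34.39 PSU

Salt balance: 147,000×1.3 + 73,200×S = 220,200×12.3
191,100 + 73,200·S = 2,708,460
S = (2,708,460 − 191,100) / 73,200 = 34.3902 PSU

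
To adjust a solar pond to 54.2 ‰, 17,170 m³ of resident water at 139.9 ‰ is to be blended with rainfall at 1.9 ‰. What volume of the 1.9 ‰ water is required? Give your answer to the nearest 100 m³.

28100 m³

Salt balance: 17,170×139.9 + V×1.9 = (17,170+V)×54.2
2,402,083 + 1.9V = 930,614 + 54.2V
1,471,469 = 52.3V
V = 28,135.16 m³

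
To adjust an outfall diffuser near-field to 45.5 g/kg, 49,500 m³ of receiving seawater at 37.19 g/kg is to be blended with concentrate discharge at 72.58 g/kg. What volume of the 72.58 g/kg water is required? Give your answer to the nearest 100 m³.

Salt balance: 49,500×37.19 + V×72.58 = (49,500+V)×45.5
1,840,905 + 72.58V = 2,252,250 + 45.5V
411,345 = 27.08V
V = 15,189.99 m³

15200 m³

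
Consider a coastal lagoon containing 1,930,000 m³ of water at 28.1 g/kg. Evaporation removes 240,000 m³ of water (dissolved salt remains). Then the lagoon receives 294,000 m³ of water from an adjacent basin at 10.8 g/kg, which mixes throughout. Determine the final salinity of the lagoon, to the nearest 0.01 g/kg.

After evaporation: salt = 1,930,000×28.1 = 54,233,000; volume = 1,930,000 − 240,000 = 1,690,000 m³
After mixing: salt = 54,233,000 + 294,000×10.8 = 57,408,200; volume = 1,690,000 + 294,000 = 1,984,000 m³
S = 57,408,200 / 1,984,000 = 28.9356 g/kg

28.94 g/kg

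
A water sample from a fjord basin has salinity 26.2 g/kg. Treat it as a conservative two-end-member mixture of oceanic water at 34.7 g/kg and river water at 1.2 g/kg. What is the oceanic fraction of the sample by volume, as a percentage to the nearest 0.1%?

74.6%

Let g be the oceanic fraction. Salt balance per unit volume:
g×34.7 + (1−g)×1.2 = 26.2
g = (26.2 − 1.2) / (34.7 − 1.2) = 25/33.5 = 0.7463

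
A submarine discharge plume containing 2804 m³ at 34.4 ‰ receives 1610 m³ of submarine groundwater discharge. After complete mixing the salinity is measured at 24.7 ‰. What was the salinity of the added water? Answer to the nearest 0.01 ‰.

Salt balance: 2,804×34.4 + 1,610×S = 4,414×24.7
96,457.6 + 1,610·S = 109,025.8
S = (109,025.8 − 96,457.6) / 1,610 = 7.8063 ‰

7.81 ‰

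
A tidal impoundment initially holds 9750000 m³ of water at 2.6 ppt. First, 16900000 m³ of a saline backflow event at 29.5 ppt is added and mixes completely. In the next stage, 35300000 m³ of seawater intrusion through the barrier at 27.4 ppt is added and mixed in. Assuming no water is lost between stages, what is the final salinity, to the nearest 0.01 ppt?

Mass of salt is conserved:
Initial salt = 9,750,000×2.6 = 25,350,000
After stage 1: salt = 25,350,000 + 16,900,000×29.5 = 523,900,000; volume = 26,650,000 m³; S = 19.659 ppt
After stage 2: salt = 523,900,000 + 35,300,000×27.4 = 1,491,120,000; volume = 61,950,000 m³
S = 1,491,120,000 / 61,950,000 = 24.0697 ppt

24.07 ppt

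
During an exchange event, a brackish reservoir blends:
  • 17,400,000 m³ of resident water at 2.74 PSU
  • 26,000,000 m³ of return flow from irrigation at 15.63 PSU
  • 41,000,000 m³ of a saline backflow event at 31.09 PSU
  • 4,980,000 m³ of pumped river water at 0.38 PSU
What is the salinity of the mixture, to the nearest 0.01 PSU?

By conservation of dissolved salt,
salt = 17,400,000×2.74 + 26,000,000×15.63 + 41,000,000×31.09 + 4,980,000×0.38 = 47,676,000 + 406,380,000 + 1,274,690,000 + 1,892,400 = 1,730,638,400
volume = 17,400,000 + 26,000,000 + 41,000,000 + 4,980,000 = 89,380,000 m³
S = 1,730,638,400 / 89,380,000 = 19.3627 PSU

19.36 PSU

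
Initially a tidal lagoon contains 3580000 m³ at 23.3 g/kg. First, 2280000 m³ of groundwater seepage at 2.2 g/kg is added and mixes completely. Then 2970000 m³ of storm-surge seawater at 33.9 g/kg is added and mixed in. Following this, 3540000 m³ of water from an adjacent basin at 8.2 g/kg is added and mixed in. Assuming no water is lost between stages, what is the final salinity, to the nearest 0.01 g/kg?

17.63 g/kg

By conservation of dissolved salt,
Initial salt = 3,580,000×23.3 = 83,414,000
After stage 1: salt = 83,414,000 + 2,280,000×2.2 = 88,430,000; volume = 5,860,000 m³; S = 15.09 g/kg
After stage 2: salt = 88,430,000 + 2,970,000×33.9 = 189,113,000; volume = 8,830,000 m³; S = 21.417 g/kg
After stage 3: salt = 189,113,000 + 3,540,000×8.2 = 218,141,000; volume = 12,370,000 m³
S = 218,141,000 / 12,370,000 = 17.6347 g/kg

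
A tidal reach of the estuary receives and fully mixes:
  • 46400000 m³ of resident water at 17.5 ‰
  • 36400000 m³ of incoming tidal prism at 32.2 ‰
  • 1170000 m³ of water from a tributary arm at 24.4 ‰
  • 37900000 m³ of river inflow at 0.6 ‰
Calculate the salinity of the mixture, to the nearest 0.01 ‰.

Mass of salt is conserved:
salt = 46,400,000×17.5 + 36,400,000×32.2 + 1,170,000×24.4 + 37,900,000×0.6 = 812,000,000 + 1,172,080,000 + 28,548,000 + 22,740,000 = 2,035,368,000
volume = 46,400,000 + 36,400,000 + 1,170,000 + 37,900,000 = 121,870,000 m³
S = 2,035,368,000 / 121,870,000 = 16.7011 ‰

16.70 ‰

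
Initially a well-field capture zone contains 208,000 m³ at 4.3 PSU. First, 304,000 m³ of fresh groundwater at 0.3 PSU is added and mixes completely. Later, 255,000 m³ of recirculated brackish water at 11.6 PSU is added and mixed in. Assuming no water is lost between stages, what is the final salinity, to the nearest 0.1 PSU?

Salt balance:
Initial salt = 208,000×4.3 = 894,400
After stage 1: salt = 894,400 + 304,000×0.3 = 985,600; volume = 512,000 m³; S = 1.925 PSU
After stage 2: salt = 985,600 + 255,000×11.6 = 3,943,600; volume = 767,000 m³
S = 3,943,600 / 767,000 = 5.1416 PSU

5.1 PSU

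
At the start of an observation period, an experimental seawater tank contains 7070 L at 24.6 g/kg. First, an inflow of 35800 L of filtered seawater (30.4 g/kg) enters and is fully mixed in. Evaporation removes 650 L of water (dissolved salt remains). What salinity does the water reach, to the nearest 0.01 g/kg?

After mixing: salt = 7,070×24.6 + 35,800×30.4 = 1,262,242; volume = 42,870 L
After evaporation: salt unchanged = 1,262,242; volume = 42,870 − 650 = 42,220 L
S = 1,262,242 / 42,220 = 29.8968 g/kg

29.90 g/kg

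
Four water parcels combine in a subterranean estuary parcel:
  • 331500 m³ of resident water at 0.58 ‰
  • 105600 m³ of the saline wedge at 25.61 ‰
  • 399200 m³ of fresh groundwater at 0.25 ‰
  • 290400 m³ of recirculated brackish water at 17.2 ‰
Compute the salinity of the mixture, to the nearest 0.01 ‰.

7.09 ‰

Conserving salt mass:
salt = 331,500×0.58 + 105,600×25.61 + 399,200×0.25 + 290,400×17.2 = 192,270 + 2,704,416 + 99,800 + 4,994,880 = 7,991,366
volume = 331,500 + 105,600 + 399,200 + 290,400 = 1,126,700 m³
S = 7,991,366 / 1,126,700 = 7.0927 ‰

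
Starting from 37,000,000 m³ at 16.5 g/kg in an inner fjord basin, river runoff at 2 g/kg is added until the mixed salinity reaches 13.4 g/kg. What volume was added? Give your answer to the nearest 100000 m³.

10100000 m³

Salt balance: 37,000,000×16.5 + V×2 = (37,000,000+V)×13.4
610,500,000 + 2V = 495,800,000 + 13.4V
114,700,000 = 11.4V
V = 10,061,403.51 m³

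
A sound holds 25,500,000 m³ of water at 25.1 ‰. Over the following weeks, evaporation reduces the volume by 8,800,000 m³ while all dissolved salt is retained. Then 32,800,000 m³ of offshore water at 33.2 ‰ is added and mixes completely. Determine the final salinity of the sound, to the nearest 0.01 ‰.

34.93 ‰

After evaporation: salt = 25,500,000×25.1 = 640,050,000; volume = 25,500,000 − 8,800,000 = 16,700,000 m³
After mixing: salt = 640,050,000 + 32,800,000×33.2 = 1,729,010,000; volume = 16,700,000 + 32,800,000 = 49,500,000 m³
S = 1,729,010,000 / 49,500,000 = 34.9295 ‰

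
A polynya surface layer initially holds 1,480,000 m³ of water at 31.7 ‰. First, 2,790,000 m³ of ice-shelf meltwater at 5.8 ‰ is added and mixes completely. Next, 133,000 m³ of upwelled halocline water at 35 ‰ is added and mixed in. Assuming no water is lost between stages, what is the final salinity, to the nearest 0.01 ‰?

15.39 ‰

Weighted by volume,
Initial salt = 1,480,000×31.7 = 46,916,000
After stage 1: salt = 46,916,000 + 2,790,000×5.8 = 63,098,000; volume = 4,270,000 m³; S = 14.777 ‰
After stage 2: salt = 63,098,000 + 133,000×35 = 67,753,000; volume = 4,403,000 m³
S = 67,753,000 / 4,403,000 = 15.3879 ‰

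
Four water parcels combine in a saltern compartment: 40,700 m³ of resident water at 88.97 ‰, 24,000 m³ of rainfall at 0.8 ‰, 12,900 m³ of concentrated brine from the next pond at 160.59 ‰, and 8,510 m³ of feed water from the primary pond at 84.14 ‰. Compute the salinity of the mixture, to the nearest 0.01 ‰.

Salt balance:
salt = 40,700×88.97 + 24,000×0.8 + 12,900×160.59 + 8,510×84.14 = 3,621,079 + 19,200 + 2,071,611 + 716,031.4 = 6,427,921.4
volume = 40,700 + 24,000 + 12,900 + 8,510 = 86,110 m³
S = 6,427,921.4 / 86,110 = 74.6478 ‰

74.65 ‰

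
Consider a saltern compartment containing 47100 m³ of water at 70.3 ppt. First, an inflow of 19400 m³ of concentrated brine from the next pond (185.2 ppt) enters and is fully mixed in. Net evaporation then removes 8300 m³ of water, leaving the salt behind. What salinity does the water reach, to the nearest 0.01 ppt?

After mixing: salt = 47,100×70.3 + 19,400×185.2 = 6,904,010; volume = 66,500 m³
After evaporation: salt unchanged = 6,904,010; volume = 66,500 − 8,300 = 58,200 m³
S = 6,904,010 / 58,200 = 118.6256 ppt

118.63 ppt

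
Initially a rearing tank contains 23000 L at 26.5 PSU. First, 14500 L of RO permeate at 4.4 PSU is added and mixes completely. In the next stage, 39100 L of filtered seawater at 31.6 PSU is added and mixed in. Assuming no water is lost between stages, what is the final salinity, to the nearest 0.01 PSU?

24.92 PSU

Salt balance:
Initial salt = 23,000×26.5 = 609,500
After stage 1: salt = 609,500 + 14,500×4.4 = 673,300; volume = 37,500 L; S = 17.955 PSU
After stage 2: salt = 673,300 + 39,100×31.6 = 1,908,860; volume = 76,600 L
S = 1,908,860 / 76,600 = 24.9198 PSU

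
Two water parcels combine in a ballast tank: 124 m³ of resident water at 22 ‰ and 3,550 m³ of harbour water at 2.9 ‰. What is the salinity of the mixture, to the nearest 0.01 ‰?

Salt balance:
salt = 124×22 + 3,550×2.9 = 2,728 + 10,295 = 13,023
volume = 124 + 3,550 = 3,674 m³
S = 13,023 / 3,674 = 3.5446 ‰

3.54 ‰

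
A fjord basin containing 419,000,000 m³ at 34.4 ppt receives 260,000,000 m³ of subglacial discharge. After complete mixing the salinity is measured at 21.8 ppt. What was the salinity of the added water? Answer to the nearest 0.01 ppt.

1.49 ppt

Salt balance: 419,000,000×34.4 + 260,000,000×S = 679,000,000×21.8
14,413,600,000 + 260,000,000·S = 14,802,200,000
S = (14,802,200,000 − 14,413,600,000) / 260,000,000 = 1.4946 ppt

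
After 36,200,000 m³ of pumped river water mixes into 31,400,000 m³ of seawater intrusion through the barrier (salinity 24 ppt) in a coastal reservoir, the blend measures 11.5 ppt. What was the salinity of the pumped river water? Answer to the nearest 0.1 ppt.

0.7 ppt

Salt balance: 31,400,000×24 + 36,200,000×S = 67,600,000×11.5
753,600,000 + 36,200,000·S = 777,400,000
S = (777,400,000 − 753,600,000) / 36,200,000 = 0.6575 ppt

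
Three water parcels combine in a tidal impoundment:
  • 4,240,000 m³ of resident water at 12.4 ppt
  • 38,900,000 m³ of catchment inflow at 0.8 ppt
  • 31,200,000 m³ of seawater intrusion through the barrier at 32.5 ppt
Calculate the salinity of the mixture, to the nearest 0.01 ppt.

14.77 ppt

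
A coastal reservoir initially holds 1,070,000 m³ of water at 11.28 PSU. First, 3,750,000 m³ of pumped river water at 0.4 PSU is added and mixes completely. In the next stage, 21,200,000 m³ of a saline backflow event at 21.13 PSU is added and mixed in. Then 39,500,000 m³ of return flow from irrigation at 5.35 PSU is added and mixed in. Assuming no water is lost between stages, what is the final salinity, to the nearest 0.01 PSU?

10.27 PSU

Weighted by volume,
Initial salt = 1,070,000×11.28 = 12,069,600
After stage 1: salt = 12,069,600 + 3,750,000×0.4 = 13,569,600; volume = 4,820,000 m³; S = 2.815 PSU
After stage 2: salt = 13,569,600 + 21,200,000×21.13 = 461,525,600; volume = 26,020,000 m³; S = 17.737 PSU
After stage 3: salt = 461,525,600 + 39,500,000×5.35 = 672,850,600; volume = 65,520,000 m³
S = 672,850,600 / 65,520,000 = 10.2694 PSU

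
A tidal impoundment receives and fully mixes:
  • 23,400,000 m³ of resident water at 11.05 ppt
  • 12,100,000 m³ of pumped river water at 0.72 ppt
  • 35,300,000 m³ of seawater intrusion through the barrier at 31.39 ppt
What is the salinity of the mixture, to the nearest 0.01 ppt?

Total salt / total volume:
salt = 23,400,000×11.05 + 12,100,000×0.72 + 35,300,000×31.39 = 258,570,000 + 8,712,000 + 1,108,067,000 = 1,375,349,000
volume = 23,400,000 + 12,100,000 + 35,300,000 = 70,800,000 m³
S = 1,375,349,000 / 70,800,000 = 19.4258 ppt

19.43 ppt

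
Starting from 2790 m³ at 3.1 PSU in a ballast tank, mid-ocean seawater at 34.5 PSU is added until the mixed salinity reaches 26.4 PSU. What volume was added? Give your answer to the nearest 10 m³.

8030 m³

Salt balance: 2,790×3.1 + V×34.5 = (2,790+V)×26.4
8,649 + 34.5V = 73,656 + 26.4V
65,007 = 8.1V
V = 8,025.56 m³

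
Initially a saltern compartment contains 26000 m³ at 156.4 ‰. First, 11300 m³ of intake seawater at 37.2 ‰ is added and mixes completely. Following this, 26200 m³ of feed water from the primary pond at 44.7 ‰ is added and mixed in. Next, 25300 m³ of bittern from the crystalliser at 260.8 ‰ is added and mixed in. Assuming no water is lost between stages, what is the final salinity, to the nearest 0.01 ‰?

Salt balance:
Initial salt = 26,000×156.4 = 4,066,400
After stage 1: salt = 4,066,400 + 11,300×37.2 = 4,486,760; volume = 37,300 m³; S = 120.288 ‰
After stage 2: salt = 4,486,760 + 26,200×44.7 = 5,657,900; volume = 63,500 m³; S = 89.101 ‰
After stage 3: salt = 5,657,900 + 25,300×260.8 = 12,256,140; volume = 88,800 m³
S = 12,256,140 / 88,800 = 138.0196 ‰

138.02 ‰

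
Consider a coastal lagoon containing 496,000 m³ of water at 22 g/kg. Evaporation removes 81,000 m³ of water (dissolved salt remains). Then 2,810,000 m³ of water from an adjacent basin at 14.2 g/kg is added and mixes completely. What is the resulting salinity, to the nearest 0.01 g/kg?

15.76 g/kg

After evaporation: salt = 496,000×22 = 10,912,000; volume = 496,000 − 81,000 = 415,000 m³
After mixing: salt = 10,912,000 + 2,810,000×14.2 = 50,814,000; volume = 415,000 + 2,810,000 = 3,225,000 m³
S = 50,814,000 / 3,225,000 = 15.7563 g/kg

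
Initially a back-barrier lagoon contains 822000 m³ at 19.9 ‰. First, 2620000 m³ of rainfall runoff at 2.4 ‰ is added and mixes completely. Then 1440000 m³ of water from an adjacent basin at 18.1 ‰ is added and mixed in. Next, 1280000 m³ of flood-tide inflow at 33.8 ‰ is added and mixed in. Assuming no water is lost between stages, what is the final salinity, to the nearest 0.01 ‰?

14.93 ‰

Weighted by volume,
Initial salt = 822,000×19.9 = 16,357,800
After stage 1: salt = 16,357,800 + 2,620,000×2.4 = 22,645,800; volume = 3,442,000 m³; S = 6.579 ‰
After stage 2: salt = 22,645,800 + 1,440,000×18.1 = 48,709,800; volume = 4,882,000 m³; S = 9.977 ‰
After stage 3: salt = 48,709,800 + 1,280,000×33.8 = 91,973,800; volume = 6,162,000 m³
S = 91,973,800 / 6,162,000 = 14.926 ‰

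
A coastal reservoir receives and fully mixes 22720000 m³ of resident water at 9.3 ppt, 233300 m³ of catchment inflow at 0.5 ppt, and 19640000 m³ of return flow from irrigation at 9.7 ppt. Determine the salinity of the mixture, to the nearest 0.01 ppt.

9.44 ppt

Conserving salt mass:
salt = 22,720,000×9.3 + 233,300×0.5 + 19,640,000×9.7 = 211,296,000 + 116,650 + 190,508,000 = 401,920,650
volume = 22,720,000 + 233,300 + 19,640,000 = 42,593,300 m³
S = 401,920,650 / 42,593,300 = 9.4362 ppt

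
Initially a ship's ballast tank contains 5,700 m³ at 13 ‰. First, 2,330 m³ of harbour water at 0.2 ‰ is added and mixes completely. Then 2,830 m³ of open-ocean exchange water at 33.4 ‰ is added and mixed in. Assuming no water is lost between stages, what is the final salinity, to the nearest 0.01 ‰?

Salt balance:
Initial salt = 5,700×13 = 74,100
After stage 1: salt = 74,100 + 2,330×0.2 = 74,566; volume = 8,030 m³; S = 9.286 ‰
After stage 2: salt = 74,566 + 2,830×33.4 = 169,088; volume = 10,860 m³
S = 169,088 / 10,860 = 15.5698 ‰

15.57 ‰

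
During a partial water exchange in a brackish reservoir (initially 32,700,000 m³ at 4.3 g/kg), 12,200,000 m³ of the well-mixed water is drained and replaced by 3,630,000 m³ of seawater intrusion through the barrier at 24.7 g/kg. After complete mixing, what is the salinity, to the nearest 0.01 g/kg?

Remaining after removal: 20,500,000 m³ at 4.3 g/kg (salt = 88,150,000)
After addition: salt = 88,150,000 + 3,630,000×24.7 = 177,811,000; volume = 24,130,000 m³
S = 177,811,000 / 24,130,000 = 7.3689 g/kg

7.37 g/kg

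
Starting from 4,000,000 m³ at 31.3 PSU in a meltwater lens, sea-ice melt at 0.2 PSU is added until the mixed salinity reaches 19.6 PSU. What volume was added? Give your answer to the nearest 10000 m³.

2410000 m³

Salt balance: 4,000,000×31.3 + V×0.2 = (4,000,000+V)×19.6
125,200,000 + 0.2V = 78,400,000 + 19.6V
46,800,000 = 19.4V
V = 2,412,371.13 m³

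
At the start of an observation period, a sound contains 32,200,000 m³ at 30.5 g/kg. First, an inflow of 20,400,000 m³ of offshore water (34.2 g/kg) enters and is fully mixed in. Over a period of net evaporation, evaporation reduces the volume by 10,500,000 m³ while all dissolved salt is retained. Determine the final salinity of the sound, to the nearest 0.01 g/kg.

After mixing: salt = 32,200,000×30.5 + 20,400,000×34.2 = 1,679,780,000; volume = 52,600,000 m³
After evaporation: salt unchanged = 1,679,780,000; volume = 52,600,000 − 10,500,000 = 42,100,000 m³
S = 1,679,780,000 / 42,100,000 = 39.8998 g/kg

39.90 g/kg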